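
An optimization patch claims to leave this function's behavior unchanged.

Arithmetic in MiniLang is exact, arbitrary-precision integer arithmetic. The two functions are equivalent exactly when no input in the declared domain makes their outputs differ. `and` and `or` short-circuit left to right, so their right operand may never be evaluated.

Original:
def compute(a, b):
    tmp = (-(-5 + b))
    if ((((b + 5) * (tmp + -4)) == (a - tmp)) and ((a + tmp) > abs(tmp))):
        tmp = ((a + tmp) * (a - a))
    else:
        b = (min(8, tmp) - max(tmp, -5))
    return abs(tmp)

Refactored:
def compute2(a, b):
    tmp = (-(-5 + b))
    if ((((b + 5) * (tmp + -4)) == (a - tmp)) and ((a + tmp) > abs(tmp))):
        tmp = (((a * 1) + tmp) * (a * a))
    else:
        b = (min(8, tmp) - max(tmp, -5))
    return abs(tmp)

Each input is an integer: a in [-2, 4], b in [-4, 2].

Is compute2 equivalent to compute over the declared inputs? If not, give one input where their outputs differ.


The rewrite breaks on a=4, b=1, where the results are 0 and 128.
compute: tmp becomes 4; next ((((b + 5) * (tmp + -4)) == (a - tmp)) and ((a + tmp) > abs(tmp))) evaluates to true; next tmp becomes 0; next final value 0
compute2: tmp becomes 4; next ((((b + 5) * (tmp + -4)) == (a - tmp)) and ((a + tmp) > abs(tmp))) evaluates to true; next tmp becomes 128; next final value 128
verdict: not equivalent; witness: a=4, b=1


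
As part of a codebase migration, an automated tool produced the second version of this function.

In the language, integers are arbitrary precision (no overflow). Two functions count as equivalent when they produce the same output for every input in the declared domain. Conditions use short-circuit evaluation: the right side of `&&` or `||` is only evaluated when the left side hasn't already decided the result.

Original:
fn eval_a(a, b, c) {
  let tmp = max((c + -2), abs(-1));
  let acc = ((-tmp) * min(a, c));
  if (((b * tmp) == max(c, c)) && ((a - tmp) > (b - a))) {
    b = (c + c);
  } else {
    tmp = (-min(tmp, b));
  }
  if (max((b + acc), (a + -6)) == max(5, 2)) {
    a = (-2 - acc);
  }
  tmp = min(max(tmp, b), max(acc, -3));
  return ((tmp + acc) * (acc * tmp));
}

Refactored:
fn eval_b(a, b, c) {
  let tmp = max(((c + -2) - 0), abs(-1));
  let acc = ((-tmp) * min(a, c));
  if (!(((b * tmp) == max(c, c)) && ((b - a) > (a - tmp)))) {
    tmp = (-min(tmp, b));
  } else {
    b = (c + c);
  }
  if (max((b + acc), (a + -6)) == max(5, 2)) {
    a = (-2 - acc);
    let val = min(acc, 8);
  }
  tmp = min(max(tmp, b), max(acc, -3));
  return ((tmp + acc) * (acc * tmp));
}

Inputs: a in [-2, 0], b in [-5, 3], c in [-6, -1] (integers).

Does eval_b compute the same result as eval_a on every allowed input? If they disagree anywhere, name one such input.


Run the pair on a=-2, b=-4, c=-4.
eval_a: tmp=1, then acc=4, then (((b * tmp) == max(c, c)) && ((a - tmp) > (b - a))) is false, then tmp=4, then (max((b + acc), (a + -6)) == max(5, 2)) is false, then tmp=4, then returns 128
eval_b: tmp=1, then acc=4, then (!(((b * tmp) == max(c, c)) && ((b - a) > (a - tmp)))) is false, then b=-8, then (max((b + acc), (a + -6)) == max(5, 2)) is false, then tmp=1, then returns 20
128 != 20, so the rewrite changes behavior.
verdict: not equivalent; witness: a=-2, b=-4, c=-4


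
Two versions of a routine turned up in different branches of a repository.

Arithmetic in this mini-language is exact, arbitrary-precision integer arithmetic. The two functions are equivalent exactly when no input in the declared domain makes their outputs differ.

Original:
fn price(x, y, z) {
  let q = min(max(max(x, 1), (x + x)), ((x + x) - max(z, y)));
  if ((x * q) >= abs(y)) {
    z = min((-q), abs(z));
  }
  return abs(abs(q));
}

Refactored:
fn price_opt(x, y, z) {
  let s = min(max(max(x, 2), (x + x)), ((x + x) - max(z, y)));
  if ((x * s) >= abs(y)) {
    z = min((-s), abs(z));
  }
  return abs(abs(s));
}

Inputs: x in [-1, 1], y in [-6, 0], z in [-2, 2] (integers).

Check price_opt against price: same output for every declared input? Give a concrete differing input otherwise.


Consider the input x=0, y=-6, z=-2.
price: q := 1 | ((x * q) >= abs(y)): false | result 1
price_opt: s := 2 | ((x * s) >= abs(y)): false | result 2
1 != 2, so the rewrite changes behavior.
verdict: not equivalent; witness: x=0, y=-6, z=-2


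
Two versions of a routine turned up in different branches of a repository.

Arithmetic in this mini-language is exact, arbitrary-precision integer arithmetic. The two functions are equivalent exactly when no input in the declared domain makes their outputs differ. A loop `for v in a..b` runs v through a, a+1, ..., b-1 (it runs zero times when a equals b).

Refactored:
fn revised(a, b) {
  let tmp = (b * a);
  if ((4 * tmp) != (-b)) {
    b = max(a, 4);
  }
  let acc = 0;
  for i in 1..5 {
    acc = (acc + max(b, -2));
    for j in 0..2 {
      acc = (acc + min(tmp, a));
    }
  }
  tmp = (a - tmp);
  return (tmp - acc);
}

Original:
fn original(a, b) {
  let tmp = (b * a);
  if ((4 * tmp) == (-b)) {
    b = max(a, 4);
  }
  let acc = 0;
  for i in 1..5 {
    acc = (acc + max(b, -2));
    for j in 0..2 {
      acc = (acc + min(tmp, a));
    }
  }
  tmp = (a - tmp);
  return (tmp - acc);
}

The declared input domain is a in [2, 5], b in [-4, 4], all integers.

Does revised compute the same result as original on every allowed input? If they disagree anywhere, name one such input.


a=2, b=-4 yields 82 from original but 58 from revised.
verdict: not equivalent; witness: a=2, b=-4


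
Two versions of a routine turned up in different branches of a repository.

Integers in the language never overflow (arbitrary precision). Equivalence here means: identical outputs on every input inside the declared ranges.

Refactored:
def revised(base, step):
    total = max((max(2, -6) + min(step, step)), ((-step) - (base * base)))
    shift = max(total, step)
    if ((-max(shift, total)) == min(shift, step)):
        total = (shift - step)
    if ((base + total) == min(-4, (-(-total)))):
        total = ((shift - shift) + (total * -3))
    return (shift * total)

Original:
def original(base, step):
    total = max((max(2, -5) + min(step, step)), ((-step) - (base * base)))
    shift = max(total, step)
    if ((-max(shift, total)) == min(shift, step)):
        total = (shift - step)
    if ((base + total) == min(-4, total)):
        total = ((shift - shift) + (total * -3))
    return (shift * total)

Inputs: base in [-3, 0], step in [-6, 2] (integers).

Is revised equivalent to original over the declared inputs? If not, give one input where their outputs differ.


The one real change (`-5` became `-6`) has no effect anywhere in the declared ranges.
Spot check at base=-2, step=0 — original: total becomes 2; next shift becomes 2; next ((-max(shift, total)) == min(shift, step)) evaluates to false; next ((base + total) == min(-4, total)) evaluates to false; next final value 4. revised: total becomes 2; next shift becomes 2; next ((-max(shift, total)) == min(shift, step)) evaluates to false; next ((base + total) == min(-4, (-(-total)))) evaluates to false; next final value 4. Both give 4.
Sweeping the whole domain (36 inputs) finds no disagreement.
verdict: equivalent


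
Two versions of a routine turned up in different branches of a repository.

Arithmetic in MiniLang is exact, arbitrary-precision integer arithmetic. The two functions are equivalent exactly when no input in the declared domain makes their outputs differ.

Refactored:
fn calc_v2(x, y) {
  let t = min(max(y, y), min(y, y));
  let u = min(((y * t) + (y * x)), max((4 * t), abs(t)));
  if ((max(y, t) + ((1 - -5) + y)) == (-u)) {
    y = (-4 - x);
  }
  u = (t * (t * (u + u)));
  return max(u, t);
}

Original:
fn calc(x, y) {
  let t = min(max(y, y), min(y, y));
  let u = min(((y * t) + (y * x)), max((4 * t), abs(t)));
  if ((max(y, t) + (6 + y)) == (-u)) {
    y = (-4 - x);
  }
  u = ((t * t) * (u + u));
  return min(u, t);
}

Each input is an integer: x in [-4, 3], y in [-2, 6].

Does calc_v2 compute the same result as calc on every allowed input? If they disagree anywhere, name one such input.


Run the pair on x=-4, y=-2.
calc: t = -2; u = 2; ((max(y, t) + (6 + y)) == (-u)) -> false; u = 16; return -2
calc_v2: t = -2; u = 2; ((max(y, t) + ((1 - -5) + y)) == (-u)) -> false; u = 16; return 16
-2 against 16: the behavior changed.
verdict: not equivalent; witness: x=-4, y=-2


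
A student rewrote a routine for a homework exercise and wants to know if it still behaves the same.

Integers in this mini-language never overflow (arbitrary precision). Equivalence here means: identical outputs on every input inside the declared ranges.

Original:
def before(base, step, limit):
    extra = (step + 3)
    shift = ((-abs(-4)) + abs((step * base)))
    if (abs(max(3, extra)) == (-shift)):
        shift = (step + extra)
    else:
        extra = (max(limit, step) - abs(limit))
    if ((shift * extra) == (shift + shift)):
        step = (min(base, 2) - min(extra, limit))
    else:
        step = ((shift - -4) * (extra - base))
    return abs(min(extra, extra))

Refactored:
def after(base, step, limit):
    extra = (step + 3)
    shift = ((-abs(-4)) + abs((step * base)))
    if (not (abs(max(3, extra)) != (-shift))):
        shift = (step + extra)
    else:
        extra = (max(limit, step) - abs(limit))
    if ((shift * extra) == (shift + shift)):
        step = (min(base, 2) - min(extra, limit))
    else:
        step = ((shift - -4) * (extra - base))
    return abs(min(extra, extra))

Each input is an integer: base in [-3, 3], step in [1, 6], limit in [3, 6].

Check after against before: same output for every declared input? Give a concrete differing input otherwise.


Behavior is preserved: although boolean connective usage differs, and comparison usage differs, the outputs never diverge.
Spot check at base=3, step=1, limit=6 — before: extra = 4; shift = -1; (abs(max(3, extra)) == (-shift)) -> false; extra = 0; ((shift * extra) == (shift + shift)) -> false; step = -9; return 0. after: extra = 4; shift = -1; (not (abs(max(3, extra)) != (-shift))) -> false; extra = 0; ((shift * extra) == (shift + shift)) -> false; step = -9; return 0. Both give 0.
Every one of the 168 inputs gives matching results.
verdict: equivalent


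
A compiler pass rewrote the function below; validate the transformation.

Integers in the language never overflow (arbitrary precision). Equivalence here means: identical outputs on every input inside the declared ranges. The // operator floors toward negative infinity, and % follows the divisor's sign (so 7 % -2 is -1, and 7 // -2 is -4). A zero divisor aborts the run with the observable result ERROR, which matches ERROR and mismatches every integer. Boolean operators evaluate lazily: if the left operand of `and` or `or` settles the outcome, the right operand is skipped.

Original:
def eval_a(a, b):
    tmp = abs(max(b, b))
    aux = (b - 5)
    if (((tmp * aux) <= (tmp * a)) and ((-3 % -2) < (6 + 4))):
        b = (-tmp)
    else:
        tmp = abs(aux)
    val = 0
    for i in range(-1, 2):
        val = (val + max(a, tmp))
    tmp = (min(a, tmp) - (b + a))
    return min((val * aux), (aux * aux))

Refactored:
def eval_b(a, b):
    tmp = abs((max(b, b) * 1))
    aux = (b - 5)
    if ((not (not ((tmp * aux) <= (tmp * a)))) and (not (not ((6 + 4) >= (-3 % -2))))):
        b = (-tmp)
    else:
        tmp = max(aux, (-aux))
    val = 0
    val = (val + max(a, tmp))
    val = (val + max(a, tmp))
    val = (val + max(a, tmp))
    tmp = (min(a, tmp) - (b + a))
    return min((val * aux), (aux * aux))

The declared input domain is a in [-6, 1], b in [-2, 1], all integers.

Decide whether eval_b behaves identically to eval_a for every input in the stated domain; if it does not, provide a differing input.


One difference looks behavioral, but it never changes the outcome for any declared input.
One worked example (a=1, b=-1) — eval_a: tmp = 1; aux = -6; (((tmp * aux) <= (tmp * a)) and ((-3 % -2) < (6 + 4))) -> true; b = -1; val = 0; [i=-1]; val = 1; [i=0]; val = 2; [i=1]; val = 3; tmp = 1; return -18; eval_b: tmp = 1; aux = -6; ((not (not ((tmp * aux) <= (tmp * a)))) and (not (not ((6 + 4) >= (-3 % -2))))) -> true; b = -1; val = 0; val = 1; val = 2; val = 3; tmp = 1; return -18; agreement on -18.
Every one of the 32 inputs gives matching results.
verdict: equivalent


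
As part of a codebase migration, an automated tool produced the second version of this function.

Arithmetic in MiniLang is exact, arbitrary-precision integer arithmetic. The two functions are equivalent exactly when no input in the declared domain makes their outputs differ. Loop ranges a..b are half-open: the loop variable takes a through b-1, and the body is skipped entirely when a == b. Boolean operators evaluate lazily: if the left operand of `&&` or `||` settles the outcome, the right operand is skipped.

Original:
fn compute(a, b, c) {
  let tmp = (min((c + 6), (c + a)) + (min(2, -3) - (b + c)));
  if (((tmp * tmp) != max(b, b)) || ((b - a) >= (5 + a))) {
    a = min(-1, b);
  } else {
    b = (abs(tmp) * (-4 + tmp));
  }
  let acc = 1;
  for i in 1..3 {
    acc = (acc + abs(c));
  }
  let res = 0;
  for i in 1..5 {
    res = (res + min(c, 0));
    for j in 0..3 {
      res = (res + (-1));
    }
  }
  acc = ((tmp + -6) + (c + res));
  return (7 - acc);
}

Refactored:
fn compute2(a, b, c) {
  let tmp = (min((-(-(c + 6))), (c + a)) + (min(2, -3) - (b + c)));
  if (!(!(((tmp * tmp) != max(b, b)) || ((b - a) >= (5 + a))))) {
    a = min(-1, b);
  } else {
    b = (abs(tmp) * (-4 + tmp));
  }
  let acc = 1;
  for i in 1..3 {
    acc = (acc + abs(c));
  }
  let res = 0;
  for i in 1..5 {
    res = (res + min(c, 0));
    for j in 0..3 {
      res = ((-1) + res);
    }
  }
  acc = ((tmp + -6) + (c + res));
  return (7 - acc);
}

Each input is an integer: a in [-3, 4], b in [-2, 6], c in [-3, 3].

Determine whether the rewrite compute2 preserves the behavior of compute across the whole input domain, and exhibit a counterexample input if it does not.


The two are interchangeable: boolean connective usage differs, and every declared input agrees.
As a probe, take a=1, b=4, c=-3: compute runs tmp=-6, then (((tmp * tmp) != max(b, b)) || ((b - a) >= (5 + a))) is true, then a=-1, then acc=1, then (i=1), then acc=4, then (i=2), then acc=7, then res=0, then (i=1), then res=-3, then (j=0), then res=-4, then (j=1), then res=-5, then (j=2), then res=-6, then (i=2), then res=-9, then (j=0), then res=-10, then (j=1), then res=-11, then (j=2), then res=-12, then (i=3), then res=-15, then (j=0), then res=-16, then (j=1), then res=-17, then (j=2), then res=-18, then (i=4), then res=-21, then (j=0), then res=-22, then (j=1), then res=-23, then (j=2), then res=-24, then acc=-39, then returns 46; compute2 runs tmp=-6, then (!(!(((tmp * tmp) != max(b, b)) || ((b - a) >= (5 + a))))) is true, then a=-1, then acc=1, then (i=1), then acc=4, then (i=2), then acc=7, then res=0, then (i=1), then res=-3, then (j=0), then res=-4, then (j=1), then res=-5, then (j=2), then res=-6, then (i=2), then res=-9, then (j=0), then res=-10, then (j=1), then res=-11, then (j=2), then res=-12, then (i=3), then res=-15, then (j=0), then res=-16, then (j=1), then res=-17, then (j=2), then res=-18, then (i=4), then res=-21, then (j=0), then res=-22, then (j=1), then res=-23, then (j=2), then res=-24, then acc=-39, then returns 46; both end at 46.
Checked all 504 inputs in the declared domain: the outputs agree on every one.
verdict: equivalent


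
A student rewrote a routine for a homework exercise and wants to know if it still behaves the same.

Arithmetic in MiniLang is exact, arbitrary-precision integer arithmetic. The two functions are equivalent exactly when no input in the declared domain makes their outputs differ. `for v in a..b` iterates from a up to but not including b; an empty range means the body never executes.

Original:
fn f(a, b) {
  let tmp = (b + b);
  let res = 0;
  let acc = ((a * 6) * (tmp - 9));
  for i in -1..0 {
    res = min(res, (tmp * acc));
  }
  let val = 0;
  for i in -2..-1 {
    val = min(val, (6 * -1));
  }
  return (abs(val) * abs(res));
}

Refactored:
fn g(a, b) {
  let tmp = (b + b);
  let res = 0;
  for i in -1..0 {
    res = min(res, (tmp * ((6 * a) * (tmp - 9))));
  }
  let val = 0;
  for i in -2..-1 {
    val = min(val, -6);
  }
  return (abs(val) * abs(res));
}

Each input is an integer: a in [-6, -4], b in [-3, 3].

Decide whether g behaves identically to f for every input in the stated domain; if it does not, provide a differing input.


Reading the diff, among the changes: local variable names differ; and constant usage differs; and arithmetic usage differs; and statement counts differ.
Tracing a=-6, b=1: f: tmp=2, then res=0, then acc=252, then (i=-1), then res=0, then val=0, then (i=-2), then val=-6, then returns 0 | g: tmp=2, then res=0, then (i=-1), then res=0, then val=0, then (i=-2), then val=-6, then returns 0 — matching result 0.
Sweeping the whole domain (21 inputs) finds no disagreement.
verdict: equivalent


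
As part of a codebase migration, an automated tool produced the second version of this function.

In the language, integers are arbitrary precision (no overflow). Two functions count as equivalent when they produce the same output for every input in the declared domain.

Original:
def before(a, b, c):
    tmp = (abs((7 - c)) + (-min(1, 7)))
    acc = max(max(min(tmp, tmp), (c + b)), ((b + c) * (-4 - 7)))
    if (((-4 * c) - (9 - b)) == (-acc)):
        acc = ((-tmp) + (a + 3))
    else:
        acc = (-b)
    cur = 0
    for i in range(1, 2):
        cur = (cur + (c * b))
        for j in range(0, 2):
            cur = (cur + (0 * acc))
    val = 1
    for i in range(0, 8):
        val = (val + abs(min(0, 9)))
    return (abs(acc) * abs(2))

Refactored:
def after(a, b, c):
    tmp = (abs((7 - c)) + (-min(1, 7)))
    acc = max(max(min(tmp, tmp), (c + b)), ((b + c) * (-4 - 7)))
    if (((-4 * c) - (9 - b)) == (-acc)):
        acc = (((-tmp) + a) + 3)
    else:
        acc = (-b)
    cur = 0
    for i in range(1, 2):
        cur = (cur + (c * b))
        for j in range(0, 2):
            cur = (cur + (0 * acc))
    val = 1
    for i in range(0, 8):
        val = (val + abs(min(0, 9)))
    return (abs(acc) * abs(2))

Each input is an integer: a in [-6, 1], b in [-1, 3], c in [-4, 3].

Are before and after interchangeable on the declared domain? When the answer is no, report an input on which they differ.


Behavior is preserved: although same computation, different form, the outputs never diverge.
Tracing a=-6, b=3, c=0: before: tmp becomes 6; next acc becomes 6; next (((-4 * c) - (9 - b)) == (-acc)) evaluates to true; next acc becomes -9; next cur becomes 0; next at i=1:; next cur becomes 0; next at j=0:; next cur becomes 0; next at j=1:; next cur becomes 0; next val becomes 1; next at i=0:; next val becomes 1; next at i=1:; next val becomes 1; next at i=2:; next val becomes 1; next at i=3:; next val becomes 1; next at i=4:; next val becomes 1; next at i=5:; next val becomes 1; next at i=6:; next val becomes 1; next at i=7:; next val becomes 1; next final value 18 | after: tmp becomes 6; next acc becomes 6; next (((-4 * c) - (9 - b)) == (-acc)) evaluates to true; next acc becomes -9; next cur becomes 0; next at i=1:; next cur becomes 0; next at j=0:; next cur becomes 0; next at j=1:; next cur becomes 0; next val becomes 1; next at i=0:; next val becomes 1; next at i=1:; next val becomes 1; next at i=2:; next val becomes 1; next at i=3:; next val becomes 1; next at i=4:; next val becomes 1; next at i=5:; next val becomes 1; next at i=6:; next val becomes 1; next at i=7:; next val becomes 1; next final value 18 — matching result 18.
Sweeping the whole domain (320 inputs) finds no disagreement.
verdict: equivalent


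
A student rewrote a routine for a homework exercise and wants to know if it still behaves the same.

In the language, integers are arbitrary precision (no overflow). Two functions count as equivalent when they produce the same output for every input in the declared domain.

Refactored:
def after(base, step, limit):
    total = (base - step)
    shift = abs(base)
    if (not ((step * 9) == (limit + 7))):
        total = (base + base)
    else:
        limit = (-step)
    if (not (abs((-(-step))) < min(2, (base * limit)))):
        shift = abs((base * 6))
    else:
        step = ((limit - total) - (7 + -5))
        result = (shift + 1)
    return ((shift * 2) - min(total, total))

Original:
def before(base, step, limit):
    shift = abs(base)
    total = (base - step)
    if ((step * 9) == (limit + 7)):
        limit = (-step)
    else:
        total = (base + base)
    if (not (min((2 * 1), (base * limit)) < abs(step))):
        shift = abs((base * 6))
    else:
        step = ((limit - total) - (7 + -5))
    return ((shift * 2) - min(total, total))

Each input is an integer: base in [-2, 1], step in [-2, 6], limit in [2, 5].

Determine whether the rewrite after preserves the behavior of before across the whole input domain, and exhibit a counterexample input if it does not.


Input base=-2, step=-2, limit=2: 8 from before versus 28 from after.
verdict: not equivalent; witness: base=-2, step=-2, limit=2


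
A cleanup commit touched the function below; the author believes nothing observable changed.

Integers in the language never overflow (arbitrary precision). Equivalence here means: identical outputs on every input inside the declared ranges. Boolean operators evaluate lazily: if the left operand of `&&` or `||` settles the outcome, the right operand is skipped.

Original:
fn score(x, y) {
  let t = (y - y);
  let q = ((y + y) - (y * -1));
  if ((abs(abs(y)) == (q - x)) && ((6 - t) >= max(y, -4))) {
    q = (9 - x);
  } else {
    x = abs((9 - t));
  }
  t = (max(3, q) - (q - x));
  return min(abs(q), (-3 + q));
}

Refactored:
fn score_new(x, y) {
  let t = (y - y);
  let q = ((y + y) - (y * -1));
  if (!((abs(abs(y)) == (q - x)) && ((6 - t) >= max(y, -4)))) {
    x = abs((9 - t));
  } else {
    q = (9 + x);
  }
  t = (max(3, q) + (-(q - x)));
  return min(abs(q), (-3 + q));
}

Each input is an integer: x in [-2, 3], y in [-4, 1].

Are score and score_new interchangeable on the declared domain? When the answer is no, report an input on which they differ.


The rewrite breaks on x=2, y=1, where the results are 4 and 8.
score: t becomes 0; next q becomes 3; next ((abs(abs(y)) == (q - x)) && ((6 - t) >= max(y, -4))) evaluates to true; next q becomes 7; next t becomes 2; next final value 4
score_new: t becomes 0; next q becomes 3; next (!((abs(abs(y)) == (q - x)) && ((6 - t) >= max(y, -4)))) evaluates to false; next q becomes 11; next t becomes 2; next final value 8
verdict: not equivalent; witness: x=2, y=1


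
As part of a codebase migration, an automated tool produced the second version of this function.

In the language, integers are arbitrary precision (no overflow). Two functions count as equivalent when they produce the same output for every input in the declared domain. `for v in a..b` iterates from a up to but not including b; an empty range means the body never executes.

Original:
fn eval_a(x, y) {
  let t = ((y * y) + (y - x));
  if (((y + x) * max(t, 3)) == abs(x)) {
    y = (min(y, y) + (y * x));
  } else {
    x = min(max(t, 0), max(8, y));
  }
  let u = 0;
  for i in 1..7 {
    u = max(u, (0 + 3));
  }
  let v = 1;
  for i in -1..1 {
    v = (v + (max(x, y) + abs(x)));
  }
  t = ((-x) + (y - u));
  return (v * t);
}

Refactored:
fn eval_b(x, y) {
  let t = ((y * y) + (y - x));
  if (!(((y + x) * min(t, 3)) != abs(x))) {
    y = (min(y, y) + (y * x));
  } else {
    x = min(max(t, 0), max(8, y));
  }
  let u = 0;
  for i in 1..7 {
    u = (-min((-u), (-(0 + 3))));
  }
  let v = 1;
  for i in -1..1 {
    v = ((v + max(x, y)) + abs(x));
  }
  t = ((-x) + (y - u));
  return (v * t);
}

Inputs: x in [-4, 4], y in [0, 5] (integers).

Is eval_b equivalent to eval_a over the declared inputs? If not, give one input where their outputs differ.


On input x=-3, y=4, eval_a returns -231 while eval_b returns -8.
verdict: not equivalent; witness: x=-3, y=4


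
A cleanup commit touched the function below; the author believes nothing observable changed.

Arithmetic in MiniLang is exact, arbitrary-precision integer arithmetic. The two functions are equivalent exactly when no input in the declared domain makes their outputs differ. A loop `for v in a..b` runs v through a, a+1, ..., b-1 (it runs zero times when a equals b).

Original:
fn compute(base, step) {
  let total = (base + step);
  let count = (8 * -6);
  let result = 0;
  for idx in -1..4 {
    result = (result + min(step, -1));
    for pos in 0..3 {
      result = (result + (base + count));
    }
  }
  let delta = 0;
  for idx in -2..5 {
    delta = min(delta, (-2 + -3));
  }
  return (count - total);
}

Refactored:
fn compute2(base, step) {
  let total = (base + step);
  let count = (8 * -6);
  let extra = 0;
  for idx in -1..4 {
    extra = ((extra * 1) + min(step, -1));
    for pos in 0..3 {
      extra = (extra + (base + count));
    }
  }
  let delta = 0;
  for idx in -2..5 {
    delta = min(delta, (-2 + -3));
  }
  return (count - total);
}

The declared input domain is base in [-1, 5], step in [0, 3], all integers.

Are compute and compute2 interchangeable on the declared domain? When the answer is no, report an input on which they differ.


Behavior is preserved: although arithmetic usage differs; also local variable names differ; also constant usage differs, the outputs never diverge.
Spot check at base=-1, step=1 — compute: total = 0; count = -48; result = 0; [idx=-1]; result = -1; [pos=0]; result = -50; [pos=1]; result = -99; [pos=2]; result = -148; [idx=0]; result = -149; [pos=0]; result = -198; [pos=1]; result = -247; [pos=2]; result = -296; [idx=1]; result = -297; [pos=0]; result = -346; [pos=1]; result = -395; [pos=2]; result = -444; [idx=2]; result = -445; [pos=0]; result = -494; [pos=1]; result = -543; [pos=2]; result = -592; [idx=3]; result = -593; [pos=0]; result = -642; [pos=1]; result = -691; [pos=2]; result = -740; delta = 0; [idx=-2]; delta = -5; [idx=-1]; delta = -5; [idx=0]; delta = -5; [idx=1]; delta = -5; [idx=2]; delta = -5; [idx=3]; delta = -5; [idx=4]; delta = -5; return -48. compute2: total = 0; count = -48; extra = 0; [idx=-1]; extra = -1; [pos=0]; extra = -50; [pos=1]; extra = -99; [pos=2]; extra = -148; [idx=0]; extra = -149; [pos=0]; extra = -198; [pos=1]; extra = -247; [pos=2]; extra = -296; [idx=1]; extra = -297; [pos=0]; extra = -346; [pos=1]; extra = -395; [pos=2]; extra = -444; [idx=2]; extra = -445; [pos=0]; extra = -494; [pos=1]; extra = -543; [pos=2]; extra = -592; [idx=3]; extra = -593; [pos=0]; extra = -642; [pos=1]; extra = -691; [pos=2]; extra = -740; delta = 0; [idx=-2]; delta = -5; [idx=-1]; delta = -5; [idx=0]; delta = -5; [idx=1]; delta = -5; [idx=2]; delta = -5; [idx=3]; delta = -5; [idx=4]; delta = -5; return -48. Both give -48.
Checked all 28 inputs in the declared domain: the outputs agree on every one.
verdict: equivalent


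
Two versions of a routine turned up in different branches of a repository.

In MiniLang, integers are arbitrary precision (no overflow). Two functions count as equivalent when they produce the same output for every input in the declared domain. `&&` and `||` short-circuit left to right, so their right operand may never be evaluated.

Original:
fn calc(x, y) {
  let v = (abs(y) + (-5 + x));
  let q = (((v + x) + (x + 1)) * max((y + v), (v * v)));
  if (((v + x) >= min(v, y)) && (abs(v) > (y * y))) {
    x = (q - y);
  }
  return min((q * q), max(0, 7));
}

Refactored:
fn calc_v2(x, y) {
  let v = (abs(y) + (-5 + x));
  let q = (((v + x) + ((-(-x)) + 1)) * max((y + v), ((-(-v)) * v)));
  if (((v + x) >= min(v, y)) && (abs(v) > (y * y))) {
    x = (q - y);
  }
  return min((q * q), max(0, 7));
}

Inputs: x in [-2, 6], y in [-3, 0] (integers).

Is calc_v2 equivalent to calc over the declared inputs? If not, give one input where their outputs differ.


Side by side, the visible changes include: same computation, different form.
One worked example (x=2, y=-1) — calc: v becomes -2; next q becomes 12; next (((v + x) >= min(v, y)) && (abs(v) > (y * y))) evaluates to true; next x becomes 13; next final value 7; calc_v2: v becomes -2; next q becomes 12; next (((v + x) >= min(v, y)) && (abs(v) > (y * y))) evaluates to true; next x becomes 13; next final value 7; agreement on 7.
Every one of the 36 inputs gives matching results.
verdict: equivalent


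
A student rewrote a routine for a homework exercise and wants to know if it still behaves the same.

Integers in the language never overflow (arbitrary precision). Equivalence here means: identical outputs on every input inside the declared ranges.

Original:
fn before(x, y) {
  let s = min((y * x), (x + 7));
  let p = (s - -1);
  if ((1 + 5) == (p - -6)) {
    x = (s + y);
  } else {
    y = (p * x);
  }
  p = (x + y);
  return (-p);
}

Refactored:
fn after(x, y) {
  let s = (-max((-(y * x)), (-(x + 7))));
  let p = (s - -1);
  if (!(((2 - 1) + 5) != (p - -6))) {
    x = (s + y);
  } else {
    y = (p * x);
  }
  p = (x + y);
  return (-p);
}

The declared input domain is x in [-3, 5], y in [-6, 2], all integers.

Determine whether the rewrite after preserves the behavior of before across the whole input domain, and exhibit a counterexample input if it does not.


Comparing the listings, the differences include: boolean connective usage differs; also constant usage differs; also comparison usage differs; also arithmetic usage differs; also min/max/abs usage differs.
Tracing x=4, y=-1: before: s := -4 | p := -3 | ((1 + 5) == (p - -6)): false | y := -12 | p := -8 | result 8 | after: s := -4 | p := -3 | (!(((2 - 1) + 5) != (p - -6))): false | y := -12 | p := -8 | result 8 — matching result 8.
Every one of the 81 inputs gives matching results.
verdict: equivalent


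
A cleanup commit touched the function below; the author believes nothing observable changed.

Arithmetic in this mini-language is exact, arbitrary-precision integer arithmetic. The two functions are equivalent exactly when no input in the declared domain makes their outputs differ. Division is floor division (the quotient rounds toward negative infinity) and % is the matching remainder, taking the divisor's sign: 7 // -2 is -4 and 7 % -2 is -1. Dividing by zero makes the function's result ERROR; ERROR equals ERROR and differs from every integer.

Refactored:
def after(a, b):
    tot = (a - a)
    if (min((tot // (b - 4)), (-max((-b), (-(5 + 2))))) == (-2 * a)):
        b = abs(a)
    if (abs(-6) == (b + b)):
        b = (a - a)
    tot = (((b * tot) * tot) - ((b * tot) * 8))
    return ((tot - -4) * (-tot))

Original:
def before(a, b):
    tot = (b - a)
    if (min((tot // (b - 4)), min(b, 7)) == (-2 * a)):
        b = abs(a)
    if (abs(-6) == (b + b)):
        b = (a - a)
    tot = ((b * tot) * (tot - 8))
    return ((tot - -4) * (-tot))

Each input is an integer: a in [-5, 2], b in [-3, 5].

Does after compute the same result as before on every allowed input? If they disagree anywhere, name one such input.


Consider the input a=-5, b=-3.
before: tot becomes 2; next (min((tot // (b - 4)), min(b, 7)) == (-2 * a)) evaluates to false; next (abs(-6) == (b + b)) evaluates to false; next tot becomes 36; next final value -1440
after: tot becomes 0; next (min((tot // (b - 4)), (-max((-b), (-(5 + 2))))) == (-2 * a)) evaluates to false; next (abs(-6) == (b + b)) evaluates to false; next tot becomes 0; next final value 0
-1440 against 0: the behavior changed.
verdict: not equivalent; witness: a=-5, b=-3


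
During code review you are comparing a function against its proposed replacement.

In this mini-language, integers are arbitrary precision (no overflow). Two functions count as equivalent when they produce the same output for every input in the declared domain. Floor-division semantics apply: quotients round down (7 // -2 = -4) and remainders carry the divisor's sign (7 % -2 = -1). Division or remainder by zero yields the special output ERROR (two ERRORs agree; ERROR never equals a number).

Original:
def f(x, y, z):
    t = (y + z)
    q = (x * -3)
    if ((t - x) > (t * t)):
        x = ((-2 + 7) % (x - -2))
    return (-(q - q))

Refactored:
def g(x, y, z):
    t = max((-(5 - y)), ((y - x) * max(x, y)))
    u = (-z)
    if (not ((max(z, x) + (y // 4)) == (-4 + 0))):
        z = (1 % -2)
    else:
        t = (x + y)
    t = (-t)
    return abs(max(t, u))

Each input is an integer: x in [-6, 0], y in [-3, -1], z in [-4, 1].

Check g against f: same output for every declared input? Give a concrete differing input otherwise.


On input x=-6, y=-3, z=-4, f returns 0 while g returns 8.
verdict: not equivalent; witness: x=-6, y=-3, z=-4


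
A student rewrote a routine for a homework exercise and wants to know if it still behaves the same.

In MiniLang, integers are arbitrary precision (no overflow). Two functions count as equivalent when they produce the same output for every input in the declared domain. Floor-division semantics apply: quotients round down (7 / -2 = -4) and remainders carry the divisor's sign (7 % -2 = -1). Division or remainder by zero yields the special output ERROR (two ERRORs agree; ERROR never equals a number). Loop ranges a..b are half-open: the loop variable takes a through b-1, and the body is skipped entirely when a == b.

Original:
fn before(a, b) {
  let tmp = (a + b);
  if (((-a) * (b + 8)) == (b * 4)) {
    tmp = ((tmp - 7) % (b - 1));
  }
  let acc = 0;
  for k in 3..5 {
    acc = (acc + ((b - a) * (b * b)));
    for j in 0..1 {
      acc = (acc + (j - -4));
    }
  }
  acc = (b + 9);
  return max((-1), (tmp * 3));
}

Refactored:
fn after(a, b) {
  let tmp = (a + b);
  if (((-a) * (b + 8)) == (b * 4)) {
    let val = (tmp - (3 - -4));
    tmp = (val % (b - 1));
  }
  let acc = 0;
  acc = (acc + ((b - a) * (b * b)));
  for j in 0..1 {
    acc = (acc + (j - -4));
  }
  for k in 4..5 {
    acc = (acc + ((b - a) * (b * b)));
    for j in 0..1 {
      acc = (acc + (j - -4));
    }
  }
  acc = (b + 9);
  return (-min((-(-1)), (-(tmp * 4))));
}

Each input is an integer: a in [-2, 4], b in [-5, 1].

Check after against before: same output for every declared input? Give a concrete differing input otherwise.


At a=0, b=1: before gives 3, after gives 4.
verdict: not equivalent; witness: a=0, b=1


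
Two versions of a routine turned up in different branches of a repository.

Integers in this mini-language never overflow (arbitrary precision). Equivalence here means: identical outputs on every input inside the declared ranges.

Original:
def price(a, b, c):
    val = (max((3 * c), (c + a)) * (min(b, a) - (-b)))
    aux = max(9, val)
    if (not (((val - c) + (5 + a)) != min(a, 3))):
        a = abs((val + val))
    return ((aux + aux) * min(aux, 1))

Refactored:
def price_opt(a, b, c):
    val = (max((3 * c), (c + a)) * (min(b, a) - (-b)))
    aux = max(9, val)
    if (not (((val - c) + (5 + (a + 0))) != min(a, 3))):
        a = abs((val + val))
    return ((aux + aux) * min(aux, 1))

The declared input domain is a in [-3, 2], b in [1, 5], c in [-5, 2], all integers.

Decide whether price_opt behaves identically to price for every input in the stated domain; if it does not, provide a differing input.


Side by side, the visible changes include: arithmetic usage differs; and constant usage differs.
One worked example (a=-1, b=1, c=2) — price: val=0, then aux=9, then (not (((val - c) + (5 + a)) != min(a, 3))) is false, then returns 18; price_opt: val=0, then aux=9, then (not (((val - c) + (5 + (a + 0))) != min(a, 3))) is false, then returns 18; agreement on 18.
Checked all 240 inputs in the declared domain: the outputs agree on every one.
verdict: equivalent


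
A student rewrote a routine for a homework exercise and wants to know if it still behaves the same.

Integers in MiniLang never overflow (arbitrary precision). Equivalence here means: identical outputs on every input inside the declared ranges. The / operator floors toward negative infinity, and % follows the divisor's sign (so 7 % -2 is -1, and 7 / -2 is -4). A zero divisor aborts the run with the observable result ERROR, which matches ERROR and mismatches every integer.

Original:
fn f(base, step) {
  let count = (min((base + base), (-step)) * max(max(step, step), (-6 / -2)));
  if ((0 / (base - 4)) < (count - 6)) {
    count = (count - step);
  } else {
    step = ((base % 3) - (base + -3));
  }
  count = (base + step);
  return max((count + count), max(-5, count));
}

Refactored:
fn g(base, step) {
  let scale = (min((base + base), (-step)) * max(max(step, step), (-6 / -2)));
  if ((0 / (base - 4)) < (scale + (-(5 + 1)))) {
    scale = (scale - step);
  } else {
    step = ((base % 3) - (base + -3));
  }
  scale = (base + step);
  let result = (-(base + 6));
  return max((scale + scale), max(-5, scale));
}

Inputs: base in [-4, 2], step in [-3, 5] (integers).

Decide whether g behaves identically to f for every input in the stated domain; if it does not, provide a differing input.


Behavior is preserved: although local variable names differ; and constant usage differs; and arithmetic usage differs; and statement counts differ, the outputs never diverge.
Spot check at base=-4, step=1 — f: count := -24 | ((0 / (base - 4)) < (count - 6)): false | step := 9 | count := 5 | result 10. g: scale := -24 | ((0 / (base - 4)) < (scale + (-(5 + 1)))): false | step := 9 | scale := 5 | result := -2 | result 10. Both give 10.
Across all 63 domain points the two functions coincide.
verdict: equivalent


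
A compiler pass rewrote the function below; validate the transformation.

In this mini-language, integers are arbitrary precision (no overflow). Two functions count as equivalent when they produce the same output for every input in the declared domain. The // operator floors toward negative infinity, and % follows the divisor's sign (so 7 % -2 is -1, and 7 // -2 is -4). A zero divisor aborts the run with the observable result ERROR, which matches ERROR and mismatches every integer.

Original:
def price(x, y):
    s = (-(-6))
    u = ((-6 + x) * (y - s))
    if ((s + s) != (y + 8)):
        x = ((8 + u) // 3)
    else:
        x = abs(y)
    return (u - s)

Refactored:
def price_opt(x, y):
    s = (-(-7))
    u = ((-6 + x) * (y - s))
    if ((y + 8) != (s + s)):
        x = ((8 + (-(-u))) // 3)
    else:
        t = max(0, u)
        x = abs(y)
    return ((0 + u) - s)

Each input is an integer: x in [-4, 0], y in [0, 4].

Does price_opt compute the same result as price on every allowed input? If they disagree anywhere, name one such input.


There is a counterexample at x=-4, y=0: 54 on one side, 63 on the other.
price: s becomes 6; next u becomes 60; next ((s + s) != (y + 8)) evaluates to true; next x becomes 22; next final value 54
price_opt: s becomes 7; next u becomes 70; next ((y + 8) != (s + s)) evaluates to true; next x becomes 26; next final value 63
verdict: not equivalent; witness: x=-4, y=0


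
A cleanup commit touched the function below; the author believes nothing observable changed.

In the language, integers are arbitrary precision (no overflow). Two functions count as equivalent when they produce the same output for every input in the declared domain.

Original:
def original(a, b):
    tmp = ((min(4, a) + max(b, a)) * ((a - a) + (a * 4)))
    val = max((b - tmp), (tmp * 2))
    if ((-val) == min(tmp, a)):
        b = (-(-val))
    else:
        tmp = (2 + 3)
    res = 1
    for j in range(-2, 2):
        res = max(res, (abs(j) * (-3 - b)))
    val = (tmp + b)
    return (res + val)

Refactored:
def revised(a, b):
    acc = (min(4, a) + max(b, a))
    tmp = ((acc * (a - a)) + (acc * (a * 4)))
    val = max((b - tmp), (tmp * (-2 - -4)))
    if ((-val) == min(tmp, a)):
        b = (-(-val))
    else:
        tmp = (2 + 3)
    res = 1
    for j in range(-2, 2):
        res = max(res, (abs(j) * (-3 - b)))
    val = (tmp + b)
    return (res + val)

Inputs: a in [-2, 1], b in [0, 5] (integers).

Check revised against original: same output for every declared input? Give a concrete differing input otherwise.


The two versions differ — the changes include statement counts differ, local variable names differ, arithmetic usage differs, constant usage differs.
As a probe, take a=-2, b=0: original runs tmp = 16; val = 32; ((-val) == min(tmp, a)) -> false; tmp = 5; res = 1; [j=-2]; res = 1; [j=-1]; res = 1; [j=0]; res = 1; [j=1]; res = 1; val = 5; return 6; revised runs acc = -2; tmp = 16; val = 32; ((-val) == min(tmp, a)) -> false; tmp = 5; res = 1; [j=-2]; res = 1; [j=-1]; res = 1; [j=0]; res = 1; [j=1]; res = 1; val = 5; return 6; both end at 6.
Checked all 24 inputs in the declared domain: the outputs agree on every one.
verdict: equivalent
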